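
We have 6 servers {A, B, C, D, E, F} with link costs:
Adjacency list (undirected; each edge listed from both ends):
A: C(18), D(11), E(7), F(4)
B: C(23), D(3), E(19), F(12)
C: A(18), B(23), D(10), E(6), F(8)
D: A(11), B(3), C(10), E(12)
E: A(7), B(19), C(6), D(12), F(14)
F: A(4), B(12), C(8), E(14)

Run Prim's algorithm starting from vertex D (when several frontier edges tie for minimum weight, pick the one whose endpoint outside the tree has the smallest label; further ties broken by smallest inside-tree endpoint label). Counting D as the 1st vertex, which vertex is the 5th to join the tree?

A

Prim, starting at D.
Step 1: frontier [B-D 3, C-D 10, A-D 11, D-E 12] → take B-D (3); add B.
Step 2: frontier [B-F 12, B-E 19, B-C 23, C-D 10, A-D 11, D-E 12] → take C-D (10); add C.
Step 3: frontier [B-F 12, B-E 19, C-E 6, C-F 8, A-C 18, A-D 11, D-E 12] → take C-E (6); add E.
Step 4: frontier [B-F 12, C-F 8, A-C 18, A-D 11, A-E 7, E-F 14] → take A-E (7); add A.
Step 5: frontier [A-F 4, B-F 12, C-F 8, E-F 14] → take A-F (4); add F.
Vertex order: D, B, C, E, A, F. The 5th vertex is A.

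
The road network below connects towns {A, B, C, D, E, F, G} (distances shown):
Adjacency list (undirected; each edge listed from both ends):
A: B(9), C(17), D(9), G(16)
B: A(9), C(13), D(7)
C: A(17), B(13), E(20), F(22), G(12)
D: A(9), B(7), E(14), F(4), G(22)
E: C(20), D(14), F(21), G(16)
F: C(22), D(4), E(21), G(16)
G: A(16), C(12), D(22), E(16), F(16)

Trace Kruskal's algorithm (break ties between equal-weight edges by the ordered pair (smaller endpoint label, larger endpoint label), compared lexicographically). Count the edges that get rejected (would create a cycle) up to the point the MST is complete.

Sort edges by weight, then run Kruskal:
D F (4): add. Components now {A} {B} {C} {D,F} {E} {G}
B D (7): add. Components now {A} {B,D,F} {C} {E} {G}
A B (9): add. Components now {A,B,D,F} {C} {E} {G}
A D (9): skip — A and D already connected.
C G (12): add. Components now {A,B,D,F} {C,G} {E}
B C (13): add. Components now {A,B,C,D,F,G} {E}
D E (14): add. Components now {A,B,C,D,E,F,G}
Edges rejected before the tree was complete: 1.

1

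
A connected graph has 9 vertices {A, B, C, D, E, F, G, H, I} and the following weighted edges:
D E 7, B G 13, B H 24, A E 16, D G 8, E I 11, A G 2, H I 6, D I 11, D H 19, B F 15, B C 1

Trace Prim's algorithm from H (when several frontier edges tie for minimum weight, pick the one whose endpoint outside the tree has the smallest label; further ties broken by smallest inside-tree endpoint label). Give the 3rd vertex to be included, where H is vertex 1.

D

Prim, starting at H.
Step 1: cheapest edge leaving the tree is H I (6); add I.
Step 2: cheapest edge leaving the tree is D I (11); add D.
Step 3: cheapest edge leaving the tree is D E (7); add E.
Step 4: cheapest edge leaving the tree is D G (8); add G.
Step 5: cheapest edge leaving the tree is A G (2); add A.
Step 6: cheapest edge leaving the tree is B G (13); add B.
Step 7: cheapest edge leaving the tree is B C (1); add C.
Step 8: cheapest edge leaving the tree is B F (15); add F.
Vertex order: H, I, D, E, G, A, B, C, F. The 3rd vertex is D.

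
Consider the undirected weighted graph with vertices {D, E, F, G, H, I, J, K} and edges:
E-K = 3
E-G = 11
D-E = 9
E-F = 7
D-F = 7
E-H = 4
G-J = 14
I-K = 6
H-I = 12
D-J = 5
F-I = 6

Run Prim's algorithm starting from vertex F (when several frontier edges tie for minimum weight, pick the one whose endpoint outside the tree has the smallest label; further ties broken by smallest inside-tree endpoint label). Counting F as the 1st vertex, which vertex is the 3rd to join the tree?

K

Grow the tree from F using Prim:
Step 1: frontier [F-I 6, D-F 7, E-F 7] → take F-I (6); add I.
Step 2: frontier [D-F 7, E-F 7, I-K 6, H-I 12] → take I-K (6); add K.
Step 3: frontier [D-F 7, E-F 7, H-I 12, E-K 3] → take E-K (3); add E.
Step 4: frontier [E-H 4, D-E 9, E-G 11, D-F 7, H-I 12] → take E-H (4); add H.
Step 5: frontier [D-E 9, E-G 11, D-F 7] → take D-F (7); add D.
Step 6: frontier [D-J 5, E-G 11] → take D-J (5); add J.
Step 7: frontier [E-G 11, G-J 14] → take E-G (11); add G.
Vertex order: F, I, K, E, H, D, J, G. The 3rd vertex is K.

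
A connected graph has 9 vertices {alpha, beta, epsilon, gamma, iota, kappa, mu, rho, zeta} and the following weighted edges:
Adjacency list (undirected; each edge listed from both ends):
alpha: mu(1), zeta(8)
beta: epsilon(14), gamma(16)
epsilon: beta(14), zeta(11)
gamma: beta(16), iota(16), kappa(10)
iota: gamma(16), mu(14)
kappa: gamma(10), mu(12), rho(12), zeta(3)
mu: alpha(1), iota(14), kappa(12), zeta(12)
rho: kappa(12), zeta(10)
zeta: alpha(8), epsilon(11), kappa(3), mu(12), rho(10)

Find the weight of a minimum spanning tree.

Sort edges by weight, then run Kruskal:
alpha—mu (1): add — endpoints in different components.
kappa—zeta (3): add — endpoints in different components.
alpha—zeta (8): add — endpoints in different components.
gamma—kappa (10): add — endpoints in different components.
rho—zeta (10): add — endpoints in different components.
epsilon—zeta (11): add — endpoints in different components.
kappa—mu (12): skip — mu and kappa already connected.
kappa—rho (12): skip — kappa and rho already connected.
mu—zeta (12): skip — zeta and mu already connected.
beta—epsilon (14): add — endpoints in different components.
iota—mu (14): add — endpoints in different components.
MST edges: alpha—mu, kappa—zeta, alpha—zeta, gamma—kappa, rho—zeta, epsilon—zeta, beta—epsilon, iota—mu; total weight 1+3+8+10+10+11+14+14 = 71.

71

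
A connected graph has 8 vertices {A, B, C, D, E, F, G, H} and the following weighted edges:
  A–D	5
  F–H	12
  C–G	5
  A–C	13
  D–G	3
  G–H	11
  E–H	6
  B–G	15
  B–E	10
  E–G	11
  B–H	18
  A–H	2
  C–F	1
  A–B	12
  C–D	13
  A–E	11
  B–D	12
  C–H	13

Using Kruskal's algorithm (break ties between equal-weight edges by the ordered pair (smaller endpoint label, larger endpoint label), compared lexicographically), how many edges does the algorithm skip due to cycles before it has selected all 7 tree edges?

0

Kruskal: consider edges lightest-first.
C–F (1): add — endpoints in different components.
A–H (2): add — endpoints in different components.
D–G (3): add — endpoints in different components.
A–D (5): add — endpoints in different components.
C–G (5): add — endpoints in different components.
E–H (6): add — endpoints in different components.
B–E (10): add — endpoints in different components.
Edges rejected before the tree was complete: 0.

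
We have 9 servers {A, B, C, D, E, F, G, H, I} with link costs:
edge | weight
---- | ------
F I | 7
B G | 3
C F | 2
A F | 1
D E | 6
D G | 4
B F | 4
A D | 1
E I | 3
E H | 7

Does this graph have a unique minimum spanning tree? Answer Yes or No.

No

Kruskal: consider edges lightest-first.
A D (1): add — endpoints in different components.
A F (1): add — endpoints in different components.
C F (2): add — endpoints in different components.
B G (3): add — endpoints in different components.
E I (3): add — endpoints in different components.
B F (4): add — endpoints in different components.
D G (4): skip — D and G already connected.
D E (6): add — endpoints in different components.
E H (7): add — endpoints in different components.
Non-tree edge D G has weight 4, equal to the heaviest edge on its tree cycle — swapping gives another MST of the same weight. Not unique.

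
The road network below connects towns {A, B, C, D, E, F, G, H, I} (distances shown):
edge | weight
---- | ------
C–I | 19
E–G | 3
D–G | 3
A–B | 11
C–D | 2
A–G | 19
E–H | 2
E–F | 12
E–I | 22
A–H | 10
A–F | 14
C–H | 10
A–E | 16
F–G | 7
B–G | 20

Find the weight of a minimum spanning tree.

57

Sort edges by weight, then run Kruskal:
C–D (2): add — endpoints in different components.
E–H (2): add — endpoints in different components.
D–G (3): add — endpoints in different components.
E–G (3): add — endpoints in different components.
F–G (7): add — endpoints in different components.
A–H (10): add — endpoints in different components.
C–H (10): skip — C and H already connected.
A–B (11): add — endpoints in different components.
E–F (12): skip — E and F already connected.
A–F (14): skip — A and F already connected.
A–E (16): skip — A and E already connected.
A–G (19): skip — A and G already connected.
C–I (19): add — endpoints in different components.
MST edges: C–D, E–H, D–G, E–G, F–G, A–H, A–B, C–I; total weight 2+2+3+3+7+10+11+19 = 57.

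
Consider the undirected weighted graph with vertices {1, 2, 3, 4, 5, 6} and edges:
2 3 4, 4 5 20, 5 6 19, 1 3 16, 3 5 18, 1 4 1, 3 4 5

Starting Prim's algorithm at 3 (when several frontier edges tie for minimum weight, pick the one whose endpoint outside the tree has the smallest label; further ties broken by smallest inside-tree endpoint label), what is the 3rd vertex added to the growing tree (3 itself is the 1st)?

4

Prim's algorithm from 3:
Step 1: cheapest edge leaving the tree is 2 3 (4); add 2.
Step 2: cheapest edge leaving the tree is 3 4 (5); add 4.
Step 3: cheapest edge leaving the tree is 1 4 (1); add 1.
Step 4: cheapest edge leaving the tree is 3 5 (18); add 5.
Step 5: cheapest edge leaving the tree is 5 6 (19); add 6.
Vertex order: 3, 2, 4, 1, 5, 6. The 3rd vertex is 4.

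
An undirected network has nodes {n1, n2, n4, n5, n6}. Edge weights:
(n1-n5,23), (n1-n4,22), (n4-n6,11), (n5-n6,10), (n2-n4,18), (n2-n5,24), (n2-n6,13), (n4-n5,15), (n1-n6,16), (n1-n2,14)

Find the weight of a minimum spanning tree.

Prim's algorithm from n5:
Step 1: frontier [n5-n6 10, n4-n5 15, n1-n5 23, n2-n5 24] → take n5-n6 (10); add n6.
Step 2: frontier [n4-n5 15, n1-n5 23, n2-n5 24, n4-n6 11, n2-n6 13, n1-n6 16] → take n4-n6 (11); add n4.
Step 3: frontier [n2-n4 18, n1-n4 22, n1-n5 23, n2-n5 24, n2-n6 13, n1-n6 16] → take n2-n6 (13); add n2.
Step 4: frontier [n1-n2 14, n1-n4 22, n1-n5 23, n1-n6 16] → take n1-n2 (14); add n1.
MST edges: n5-n6, n4-n6, n2-n6, n1-n2; total weight 10+11+13+14 = 48.

48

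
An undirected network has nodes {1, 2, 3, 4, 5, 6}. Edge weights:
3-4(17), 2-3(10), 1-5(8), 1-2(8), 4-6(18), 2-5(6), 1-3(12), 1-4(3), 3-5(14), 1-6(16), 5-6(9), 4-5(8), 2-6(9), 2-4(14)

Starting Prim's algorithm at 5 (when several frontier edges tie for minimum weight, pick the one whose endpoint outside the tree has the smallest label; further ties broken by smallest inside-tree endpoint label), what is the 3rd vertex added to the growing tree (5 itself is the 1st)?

Grow the tree from 5 using Prim:
Step 1: cheapest edge leaving the tree is 2-5 (6); add 2.
Step 2: cheapest edge leaving the tree is 1-2 (8); add 1.
Step 3: cheapest edge leaving the tree is 1-4 (3); add 4.
Step 4: cheapest edge leaving the tree is 2-6 (9); add 6.
Step 5: cheapest edge leaving the tree is 2-3 (10); add 3.
Vertex order: 5, 2, 1, 4, 6, 3. The 3rd vertex is 1.

1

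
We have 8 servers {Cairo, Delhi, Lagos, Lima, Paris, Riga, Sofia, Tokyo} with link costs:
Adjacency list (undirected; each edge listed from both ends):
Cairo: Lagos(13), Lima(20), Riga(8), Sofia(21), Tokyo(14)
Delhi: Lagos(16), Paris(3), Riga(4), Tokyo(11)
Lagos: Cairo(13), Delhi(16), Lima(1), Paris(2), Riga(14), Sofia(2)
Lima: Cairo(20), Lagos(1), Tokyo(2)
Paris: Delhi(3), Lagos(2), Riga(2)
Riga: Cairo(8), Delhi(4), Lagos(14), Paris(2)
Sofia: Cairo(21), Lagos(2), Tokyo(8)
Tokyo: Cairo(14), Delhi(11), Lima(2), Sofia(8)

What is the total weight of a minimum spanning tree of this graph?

20

Kruskal: consider edges lightest-first.
Lagos–Lima (1): add — endpoints in different components.
Lagos–Paris (2): add — endpoints in different components.
Lagos–Sofia (2): add — endpoints in different components.
Lima–Tokyo (2): add — endpoints in different components.
Paris–Riga (2): add — endpoints in different components.
Delhi–Paris (3): add — endpoints in different components.
Delhi–Riga (4): skip — Delhi and Riga already connected.
Cairo–Riga (8): add — endpoints in different components.
MST edges: Lagos–Lima, Lagos–Paris, Lagos–Sofia, Lima–Tokyo, Paris–Riga, Delhi–Paris, Cairo–Riga; total weight 1+2+2+2+2+3+8 = 20.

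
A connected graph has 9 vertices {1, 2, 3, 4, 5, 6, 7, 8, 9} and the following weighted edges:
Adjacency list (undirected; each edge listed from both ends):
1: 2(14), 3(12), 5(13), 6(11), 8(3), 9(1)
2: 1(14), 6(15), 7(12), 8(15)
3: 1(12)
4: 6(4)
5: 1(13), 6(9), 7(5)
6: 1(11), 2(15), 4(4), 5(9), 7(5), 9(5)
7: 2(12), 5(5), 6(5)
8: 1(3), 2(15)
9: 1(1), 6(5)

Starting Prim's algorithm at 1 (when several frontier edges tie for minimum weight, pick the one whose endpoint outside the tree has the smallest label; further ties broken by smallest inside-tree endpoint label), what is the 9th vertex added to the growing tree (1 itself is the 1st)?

3

Grow the tree from 1 using Prim:
Step 1: cheapest edge leaving the tree is 1–9 (1); add 9.
Step 2: cheapest edge leaving the tree is 1–8 (3); add 8.
Step 3: cheapest edge leaving the tree is 6–9 (5); add 6.
Step 4: cheapest edge leaving the tree is 4–6 (4); add 4.
Step 5: cheapest edge leaving the tree is 6–7 (5); add 7.
Step 6: cheapest edge leaving the tree is 5–7 (5); add 5.
Step 7: cheapest edge leaving the tree is 2–7 (12); add 2.
Step 8: cheapest edge leaving the tree is 1–3 (12); add 3.
Vertex order: 1, 9, 8, 6, 4, 7, 5, 2, 3. The 9th vertex is 3.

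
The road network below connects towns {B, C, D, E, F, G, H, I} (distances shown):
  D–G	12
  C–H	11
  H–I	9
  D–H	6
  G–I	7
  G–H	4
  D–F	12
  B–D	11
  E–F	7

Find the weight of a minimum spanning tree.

Kruskal's algorithm — process edges by increasing weight (ties by edge label):
G–H (4): add — endpoints in different components.
D–H (6): add — endpoints in different components.
E–F (7): add — endpoints in different components.
G–I (7): add — endpoints in different components.
H–I (9): skip — H and I already connected.
B–D (11): add — endpoints in different components.
C–H (11): add — endpoints in different components.
D–F (12): add — endpoints in different components.
MST edges: G–H, D–H, E–F, G–I, B–D, C–H, D–F; total weight 4+6+7+7+11+11+12 = 58.

58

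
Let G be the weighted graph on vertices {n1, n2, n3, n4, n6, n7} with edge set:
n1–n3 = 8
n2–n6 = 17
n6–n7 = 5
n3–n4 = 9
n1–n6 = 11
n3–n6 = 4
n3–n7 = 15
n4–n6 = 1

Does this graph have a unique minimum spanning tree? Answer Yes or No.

Kruskal: consider edges lightest-first.
n4–n6 (1): add — endpoints in different components.
n3–n6 (4): add — endpoints in different components.
n6–n7 (5): add — endpoints in different components.
n1–n3 (8): add — endpoints in different components.
n3–n4 (9): skip — n4 and n3 already connected.
n1–n6 (11): skip — n6 and n1 already connected.
n3–n7 (15): skip — n7 and n3 already connected.
n2–n6 (17): add — endpoints in different components.
Every non-tree edge has weight strictly greater than the heaviest edge on the tree path between its endpoints, so the MST is unique.

Yes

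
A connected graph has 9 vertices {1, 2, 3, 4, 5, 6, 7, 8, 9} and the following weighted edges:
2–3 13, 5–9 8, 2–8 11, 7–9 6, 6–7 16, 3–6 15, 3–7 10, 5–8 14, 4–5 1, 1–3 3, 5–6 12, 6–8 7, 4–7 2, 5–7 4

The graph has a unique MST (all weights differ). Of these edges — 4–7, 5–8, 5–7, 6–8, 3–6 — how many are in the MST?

2

Kruskal: consider edges lightest-first.
4–5 (1): add — endpoints in different components.
4–7 (2): add — endpoints in different components.
1–3 (3): add — endpoints in different components.
5–7 (4): skip — 5 and 7 already connected.
7–9 (6): add — endpoints in different components.
6–8 (7): add — endpoints in different components.
5–9 (8): skip — 5 and 9 already connected.
3–7 (10): add — endpoints in different components.
2–8 (11): add — endpoints in different components.
5–6 (12): add — endpoints in different components.
MST edge set: {4–5, 4–7, 1–3, 7–9, 6–8, 3–7, 2–8, 5–6}.
Of the listed edges, {4–7, 6–8} are in the MST → 2.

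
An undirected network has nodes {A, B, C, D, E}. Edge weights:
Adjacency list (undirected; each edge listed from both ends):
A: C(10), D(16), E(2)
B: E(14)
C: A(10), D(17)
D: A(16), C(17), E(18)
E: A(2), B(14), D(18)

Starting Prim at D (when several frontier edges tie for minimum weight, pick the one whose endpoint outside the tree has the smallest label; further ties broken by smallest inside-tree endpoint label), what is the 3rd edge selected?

Prim's algorithm from D:
Step 1: frontier [A D 16, C D 17, D E 18] → take A D (16); add A.
Step 2: frontier [A E 2, A C 10, C D 17, D E 18] → take A E (2); add E.
Step 3: frontier [A C 10, C D 17, B E 14] → take A C (10); add C.
Step 4: frontier [B E 14] → take B E (14); add B.
The 3rd edge added is A C.

A-C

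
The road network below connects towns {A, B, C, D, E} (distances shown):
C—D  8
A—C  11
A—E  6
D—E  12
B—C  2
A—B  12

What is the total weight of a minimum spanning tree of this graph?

Grow the tree from B using Prim:
Step 1: frontier [B—C 2, A—B 12] → take B—C (2); add C.
Step 2: frontier [A—B 12, C—D 8, A—C 11] → take C—D (8); add D.
Step 3: frontier [A—B 12, A—C 11, D—E 12] → take A—C (11); add A.
Step 4: frontier [A—E 6, D—E 12] → take A—E (6); add E.
MST edges: B—C, C—D, A—C, A—E; total weight 2+8+11+6 = 27.

27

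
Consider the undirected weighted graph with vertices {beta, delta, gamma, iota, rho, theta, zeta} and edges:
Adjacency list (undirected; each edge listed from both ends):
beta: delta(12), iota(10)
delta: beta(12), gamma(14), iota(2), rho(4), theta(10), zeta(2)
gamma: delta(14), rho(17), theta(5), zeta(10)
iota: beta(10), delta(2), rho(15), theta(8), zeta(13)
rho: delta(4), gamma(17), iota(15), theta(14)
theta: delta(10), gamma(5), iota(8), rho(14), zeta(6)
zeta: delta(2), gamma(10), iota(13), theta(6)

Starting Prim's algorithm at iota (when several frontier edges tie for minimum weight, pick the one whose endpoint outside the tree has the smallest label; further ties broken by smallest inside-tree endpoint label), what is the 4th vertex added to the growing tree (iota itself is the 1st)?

Prim, starting at iota.
Step 1: cheapest edge leaving the tree is delta—iota (2); add delta.
Step 2: cheapest edge leaving the tree is delta—zeta (2); add zeta.
Step 3: cheapest edge leaving the tree is delta—rho (4); add rho.
Step 4: cheapest edge leaving the tree is theta—zeta (6); add theta.
Step 5: cheapest edge leaving the tree is gamma—theta (5); add gamma.
Step 6: cheapest edge leaving the tree is beta—iota (10); add beta.
Vertex order: iota, delta, zeta, rho, theta, gamma, beta. The 4th vertex is rho.

rho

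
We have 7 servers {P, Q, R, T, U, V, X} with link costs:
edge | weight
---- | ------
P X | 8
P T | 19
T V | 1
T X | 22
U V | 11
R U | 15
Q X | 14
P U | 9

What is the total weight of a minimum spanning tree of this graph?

58

Kruskal's algorithm — process edges by increasing weight (ties by edge label):
T V (1): add. Components now {Q} {R} {U} {T,V} {P} {X}
P X (8): add. Components now {Q} {R} {U} {T,V} {P,X}
P U (9): add. Components now {Q} {R} {P,U,X} {T,V}
U V (11): add. Components now {Q} {R} {P,T,U,V,X}
Q X (14): add. Components now {P,Q,T,U,V,X} {R}
R U (15): add. Components now {P,Q,R,T,U,V,X}
MST edges: T V, P X, P U, U V, Q X, R U; total weight 1+8+9+11+14+15 = 58.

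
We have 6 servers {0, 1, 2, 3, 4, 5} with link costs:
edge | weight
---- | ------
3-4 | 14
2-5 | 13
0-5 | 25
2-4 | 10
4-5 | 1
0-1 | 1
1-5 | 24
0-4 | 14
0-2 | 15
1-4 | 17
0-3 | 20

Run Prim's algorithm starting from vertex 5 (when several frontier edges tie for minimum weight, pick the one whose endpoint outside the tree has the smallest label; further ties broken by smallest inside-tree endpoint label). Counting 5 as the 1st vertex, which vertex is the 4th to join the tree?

Prim's algorithm from 5:
Step 1: frontier [4-5 1, 2-5 13, 1-5 24, 0-5 25] → take 4-5 (1); add 4.
Step 2: frontier [2-4 10, 0-4 14, 3-4 14, 1-4 17, 2-5 13, 1-5 24, 0-5 25] → take 2-4 (10); add 2.
Step 3: frontier [0-2 15, 0-4 14, 3-4 14, 1-4 17, 1-5 24, 0-5 25] → take 0-4 (14); add 0.
Step 4: frontier [0-1 1, 0-3 20, 3-4 14, 1-4 17, 1-5 24] → take 0-1 (1); add 1.
Step 5: frontier [0-3 20, 3-4 14] → take 3-4 (14); add 3.
Vertex order: 5, 4, 2, 0, 1, 3. The 4th vertex is 0.

0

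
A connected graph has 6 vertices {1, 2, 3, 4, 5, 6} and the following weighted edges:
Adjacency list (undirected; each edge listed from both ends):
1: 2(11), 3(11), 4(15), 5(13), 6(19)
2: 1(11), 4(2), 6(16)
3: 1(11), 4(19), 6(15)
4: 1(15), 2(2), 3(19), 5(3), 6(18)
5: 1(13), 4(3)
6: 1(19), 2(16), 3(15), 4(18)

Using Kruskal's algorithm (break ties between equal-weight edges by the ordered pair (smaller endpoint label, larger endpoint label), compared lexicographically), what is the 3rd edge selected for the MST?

Kruskal: consider edges lightest-first.
2-4 (2): add — endpoints in different components.
4-5 (3): add — endpoints in different components.
1-2 (11): add — endpoints in different components.
1-3 (11): add — endpoints in different components.
1-5 (13): skip — 1 and 5 already connected.
1-4 (15): skip — 1 and 4 already connected.
3-6 (15): add — endpoints in different components.
The 3rd edge added is 1-2.

1-2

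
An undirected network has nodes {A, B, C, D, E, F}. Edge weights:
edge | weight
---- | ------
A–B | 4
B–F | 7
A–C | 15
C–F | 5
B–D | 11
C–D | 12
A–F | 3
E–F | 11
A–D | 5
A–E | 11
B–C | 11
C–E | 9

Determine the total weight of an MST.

26

Prim, starting at D.
Step 1: cheapest edge leaving the tree is A–D (5); add A.
Step 2: cheapest edge leaving the tree is A–F (3); add F.
Step 3: cheapest edge leaving the tree is A–B (4); add B.
Step 4: cheapest edge leaving the tree is C–F (5); add C.
Step 5: cheapest edge leaving the tree is C–E (9); add E.
MST edges: A–D, A–F, A–B, C–F, C–E; total weight 5+3+4+5+9 = 26.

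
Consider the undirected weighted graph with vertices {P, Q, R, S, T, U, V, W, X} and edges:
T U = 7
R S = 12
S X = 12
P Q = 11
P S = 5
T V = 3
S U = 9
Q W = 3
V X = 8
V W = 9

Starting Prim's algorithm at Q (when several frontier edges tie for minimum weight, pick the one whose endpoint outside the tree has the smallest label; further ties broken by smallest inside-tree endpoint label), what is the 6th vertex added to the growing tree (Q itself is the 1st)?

X

Grow the tree from Q using Prim:
Step 1: frontier [Q W 3, P Q 11] → take Q W (3); add W.
Step 2: frontier [P Q 11, V W 9] → take V W (9); add V.
Step 3: frontier [P Q 11, T V 3, V X 8] → take T V (3); add T.
Step 4: frontier [P Q 11, T U 7, V X 8] → take T U (7); add U.
Step 5: frontier [P Q 11, S U 9, V X 8] → take V X (8); add X.
Step 6: frontier [P Q 11, S U 9, S X 12] → take S U (9); add S.
Step 7: frontier [P Q 11, P S 5, R S 12] → take P S (5); add P.
Step 8: frontier [R S 12] → take R S (12); add R.
Vertex order: Q, W, V, T, U, X, S, P, R. The 6th vertex is X.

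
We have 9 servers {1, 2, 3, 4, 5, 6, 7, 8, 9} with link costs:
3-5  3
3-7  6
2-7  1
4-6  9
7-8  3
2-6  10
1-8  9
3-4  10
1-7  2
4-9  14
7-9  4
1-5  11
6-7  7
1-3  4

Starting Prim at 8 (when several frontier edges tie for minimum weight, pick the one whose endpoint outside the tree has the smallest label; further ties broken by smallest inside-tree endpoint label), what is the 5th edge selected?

Prim, starting at 8.
Step 1: cheapest edge leaving the tree is 7-8 (3); add 7.
Step 2: cheapest edge leaving the tree is 2-7 (1); add 2.
Step 3: cheapest edge leaving the tree is 1-7 (2); add 1.
Step 4: cheapest edge leaving the tree is 1-3 (4); add 3.
Step 5: cheapest edge leaving the tree is 3-5 (3); add 5.
Step 6: cheapest edge leaving the tree is 7-9 (4); add 9.
Step 7: cheapest edge leaving the tree is 6-7 (7); add 6.
Step 8: cheapest edge leaving the tree is 4-6 (9); add 4.
The 5th edge added is 3-5.

3-5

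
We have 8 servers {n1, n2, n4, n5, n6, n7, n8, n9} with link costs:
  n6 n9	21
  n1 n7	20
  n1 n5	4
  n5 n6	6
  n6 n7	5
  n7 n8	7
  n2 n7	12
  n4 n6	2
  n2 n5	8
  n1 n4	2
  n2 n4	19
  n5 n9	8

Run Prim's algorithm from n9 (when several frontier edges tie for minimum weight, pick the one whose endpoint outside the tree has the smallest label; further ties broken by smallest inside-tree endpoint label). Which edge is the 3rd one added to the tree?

n1-n4

Prim, starting at n9.
Step 1: cheapest edge leaving the tree is n5 n9 (8); add n5.
Step 2: cheapest edge leaving the tree is n1 n5 (4); add n1.
Step 3: cheapest edge leaving the tree is n1 n4 (2); add n4.
Step 4: cheapest edge leaving the tree is n4 n6 (2); add n6.
Step 5: cheapest edge leaving the tree is n6 n7 (5); add n7.
Step 6: cheapest edge leaving the tree is n7 n8 (7); add n8.
Step 7: cheapest edge leaving the tree is n2 n5 (8); add n2.
The 3rd edge added is n1 n4.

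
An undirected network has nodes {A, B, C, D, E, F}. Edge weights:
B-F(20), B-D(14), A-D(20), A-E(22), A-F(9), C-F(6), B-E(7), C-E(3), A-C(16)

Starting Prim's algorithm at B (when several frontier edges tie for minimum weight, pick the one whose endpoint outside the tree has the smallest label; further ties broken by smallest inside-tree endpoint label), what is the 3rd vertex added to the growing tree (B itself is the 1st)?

Prim, starting at B.
Step 1: cheapest edge leaving the tree is B-E (7); add E.
Step 2: cheapest edge leaving the tree is C-E (3); add C.
Step 3: cheapest edge leaving the tree is C-F (6); add F.
Step 4: cheapest edge leaving the tree is A-F (9); add A.
Step 5: cheapest edge leaving the tree is B-D (14); add D.
Vertex order: B, E, C, F, A, D. The 3rd vertex is C.

C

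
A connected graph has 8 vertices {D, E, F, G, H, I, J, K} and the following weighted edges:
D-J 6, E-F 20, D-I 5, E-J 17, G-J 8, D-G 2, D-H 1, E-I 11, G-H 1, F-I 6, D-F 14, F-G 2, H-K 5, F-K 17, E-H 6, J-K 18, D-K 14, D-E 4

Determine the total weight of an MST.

Sort edges by weight, then run Kruskal:
D-H (1): add — endpoints in different components.
G-H (1): add — endpoints in different components.
D-G (2): skip — D and G already connected.
F-G (2): add — endpoints in different components.
D-E (4): add — endpoints in different components.
D-I (5): add — endpoints in different components.
H-K (5): add — endpoints in different components.
D-J (6): add — endpoints in different components.
MST edges: D-H, G-H, F-G, D-E, D-I, H-K, D-J; total weight 1+1+2+4+5+5+6 = 24.

24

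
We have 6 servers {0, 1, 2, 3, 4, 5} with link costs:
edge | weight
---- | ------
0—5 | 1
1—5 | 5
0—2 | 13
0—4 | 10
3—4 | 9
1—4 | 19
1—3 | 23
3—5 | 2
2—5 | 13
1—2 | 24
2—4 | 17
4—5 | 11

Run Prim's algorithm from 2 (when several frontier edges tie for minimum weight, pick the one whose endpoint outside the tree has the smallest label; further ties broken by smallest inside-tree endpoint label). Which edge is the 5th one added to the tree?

Grow the tree from 2 using Prim:
Step 1: frontier [0—2 13, 2—5 13, 2—4 17, 1—2 24] → take 0—2 (13); add 0.
Step 2: frontier [0—5 1, 0—4 10, 2—5 13, 2—4 17, 1—2 24] → take 0—5 (1); add 5.
Step 3: frontier [0—4 10, 2—4 17, 1—2 24, 3—5 2, 1—5 5, 4—5 11] → take 3—5 (2); add 3.
Step 4: frontier [0—4 10, 2—4 17, 1—2 24, 3—4 9, 1—3 23, 1—5 5, 4—5 11] → take 1—5 (5); add 1.
Step 5: frontier [0—4 10, 1—4 19, 2—4 17, 3—4 9, 4—5 11] → take 3—4 (9); add 4.
The 5th edge added is 3—4.

3-4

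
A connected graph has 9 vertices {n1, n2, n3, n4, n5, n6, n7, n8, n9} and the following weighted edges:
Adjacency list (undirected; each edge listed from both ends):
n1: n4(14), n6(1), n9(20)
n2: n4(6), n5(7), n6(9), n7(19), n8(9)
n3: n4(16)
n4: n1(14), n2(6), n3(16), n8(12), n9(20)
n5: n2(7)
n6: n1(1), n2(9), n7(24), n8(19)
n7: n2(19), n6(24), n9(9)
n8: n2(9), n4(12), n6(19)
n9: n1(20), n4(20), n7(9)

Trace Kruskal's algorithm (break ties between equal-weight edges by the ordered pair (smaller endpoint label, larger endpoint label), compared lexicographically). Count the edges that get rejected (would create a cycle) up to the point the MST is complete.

2

Sort edges by weight, then run Kruskal:
n1—n6 (1): add — endpoints in different components.
n2—n4 (6): add — endpoints in different components.
n2—n5 (7): add — endpoints in different components.
n2—n6 (9): add — endpoints in different components.
n2—n8 (9): add — endpoints in different components.
n7—n9 (9): add — endpoints in different components.
n4—n8 (12): skip — n8 and n4 already connected.
n1—n4 (14): skip — n1 and n4 already connected.
n3—n4 (16): add — endpoints in different components.
n2—n7 (19): add — endpoints in different components.
Edges rejected before the tree was complete: 2.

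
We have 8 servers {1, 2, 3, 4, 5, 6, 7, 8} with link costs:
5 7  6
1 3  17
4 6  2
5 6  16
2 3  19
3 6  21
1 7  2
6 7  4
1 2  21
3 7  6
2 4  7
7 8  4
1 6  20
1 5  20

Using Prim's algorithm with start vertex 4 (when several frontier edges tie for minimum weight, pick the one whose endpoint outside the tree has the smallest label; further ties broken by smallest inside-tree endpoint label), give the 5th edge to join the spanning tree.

Prim's algorithm from 4:
Step 1: cheapest edge leaving the tree is 4 6 (2); add 6.
Step 2: cheapest edge leaving the tree is 6 7 (4); add 7.
Step 3: cheapest edge leaving the tree is 1 7 (2); add 1.
Step 4: cheapest edge leaving the tree is 7 8 (4); add 8.
Step 5: cheapest edge leaving the tree is 3 7 (6); add 3.
Step 6: cheapest edge leaving the tree is 5 7 (6); add 5.
Step 7: cheapest edge leaving the tree is 2 4 (7); add 2.
The 5th edge added is 3 7.

3-7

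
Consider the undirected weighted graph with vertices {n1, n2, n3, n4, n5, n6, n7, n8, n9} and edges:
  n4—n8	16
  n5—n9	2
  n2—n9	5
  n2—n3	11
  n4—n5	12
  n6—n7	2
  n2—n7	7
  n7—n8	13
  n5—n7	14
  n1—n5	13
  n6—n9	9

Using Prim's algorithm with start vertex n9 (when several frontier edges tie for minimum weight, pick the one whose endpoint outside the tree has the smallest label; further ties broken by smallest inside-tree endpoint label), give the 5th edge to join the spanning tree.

Prim's algorithm from n9:
Step 1: frontier [n5—n9 2, n2—n9 5, n6—n9 9] → take n5—n9 (2); add n5.
Step 2: frontier [n4—n5 12, n1—n5 13, n5—n7 14, n2—n9 5, n6—n9 9] → take n2—n9 (5); add n2.
Step 3: frontier [n2—n7 7, n2—n3 11, n4—n5 12, n1—n5 13, n5—n7 14, n6—n9 9] → take n2—n7 (7); add n7.
Step 4: frontier [n2—n3 11, n4—n5 12, n1—n5 13, n6—n7 2, n7—n8 13, n6—n9 9] → take n6—n7 (2); add n6.
Step 5: frontier [n2—n3 11, n4—n5 12, n1—n5 13, n7—n8 13] → take n2—n3 (11); add n3.
Step 6: frontier [n4—n5 12, n1—n5 13, n7—n8 13] → take n4—n5 (12); add n4.
Step 7: frontier [n4—n8 16, n1—n5 13, n7—n8 13] → take n1—n5 (13); add n1.
Step 8: frontier [n4—n8 16, n7—n8 13] → take n7—n8 (13); add n8.
The 5th edge added is n2—n3.

n2-n3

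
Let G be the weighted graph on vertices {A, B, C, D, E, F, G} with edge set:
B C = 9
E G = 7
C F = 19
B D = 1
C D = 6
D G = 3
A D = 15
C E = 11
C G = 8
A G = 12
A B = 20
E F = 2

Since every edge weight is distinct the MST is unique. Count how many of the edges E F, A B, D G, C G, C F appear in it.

Sort edges by weight, then run Kruskal:
B D (1): add — endpoints in different components.
E F (2): add — endpoints in different components.
D G (3): add — endpoints in different components.
C D (6): add — endpoints in different components.
E G (7): add — endpoints in different components.
C G (8): skip — C and G already connected.
B C (9): skip — B and C already connected.
C E (11): skip — C and E already connected.
A G (12): add — endpoints in different components.
MST edge set: {B D, E F, D G, C D, E G, A G}.
Of the listed edges, {E F, D G} are in the MST → 2.

2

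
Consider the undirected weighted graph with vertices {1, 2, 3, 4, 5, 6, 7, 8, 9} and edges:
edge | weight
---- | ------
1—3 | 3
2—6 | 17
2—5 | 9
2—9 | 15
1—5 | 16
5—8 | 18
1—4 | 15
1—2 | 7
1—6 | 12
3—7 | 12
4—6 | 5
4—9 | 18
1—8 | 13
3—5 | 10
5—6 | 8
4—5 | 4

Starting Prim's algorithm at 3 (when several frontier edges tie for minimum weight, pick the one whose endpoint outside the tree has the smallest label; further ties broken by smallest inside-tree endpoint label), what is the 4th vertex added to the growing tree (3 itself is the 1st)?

Grow the tree from 3 using Prim:
Step 1: cheapest edge leaving the tree is 1—3 (3); add 1.
Step 2: cheapest edge leaving the tree is 1—2 (7); add 2.
Step 3: cheapest edge leaving the tree is 2—5 (9); add 5.
Step 4: cheapest edge leaving the tree is 4—5 (4); add 4.
Step 5: cheapest edge leaving the tree is 4—6 (5); add 6.
Step 6: cheapest edge leaving the tree is 3—7 (12); add 7.
Step 7: cheapest edge leaving the tree is 1—8 (13); add 8.
Step 8: cheapest edge leaving the tree is 2—9 (15); add 9.
Vertex order: 3, 1, 2, 5, 4, 6, 7, 8, 9. The 4th vertex is 5.

5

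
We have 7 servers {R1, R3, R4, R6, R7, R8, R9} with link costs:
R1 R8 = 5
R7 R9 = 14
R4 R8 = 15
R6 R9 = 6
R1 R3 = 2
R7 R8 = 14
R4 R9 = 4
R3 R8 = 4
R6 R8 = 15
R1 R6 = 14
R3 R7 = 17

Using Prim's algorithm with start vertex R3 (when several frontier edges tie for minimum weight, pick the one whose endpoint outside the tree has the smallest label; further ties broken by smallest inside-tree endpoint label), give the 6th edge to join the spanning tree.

R7-R8

Grow the tree from R3 using Prim:
Step 1: frontier [R1 R3 2, R3 R8 4, R3 R7 17] → take R1 R3 (2); add R1.
Step 2: frontier [R1 R8 5, R1 R6 14, R3 R8 4, R3 R7 17] → take R3 R8 (4); add R8.
Step 3: frontier [R1 R6 14, R3 R7 17, R7 R8 14, R4 R8 15, R6 R8 15] → take R1 R6 (14); add R6.
Step 4: frontier [R3 R7 17, R6 R9 6, R7 R8 14, R4 R8 15] → take R6 R9 (6); add R9.
Step 5: frontier [R3 R7 17, R7 R8 14, R4 R8 15, R4 R9 4, R7 R9 14] → take R4 R9 (4); add R4.
Step 6: frontier [R3 R7 17, R7 R8 14, R7 R9 14] → take R7 R8 (14); add R7.
The 6th edge added is R7 R8.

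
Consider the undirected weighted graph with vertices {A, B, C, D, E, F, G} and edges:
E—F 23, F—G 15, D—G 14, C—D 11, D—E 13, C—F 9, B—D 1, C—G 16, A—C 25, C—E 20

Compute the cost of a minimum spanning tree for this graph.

73

Prim's algorithm from D:
Step 1: frontier [B—D 1, C—D 11, D—E 13, D—G 14] → take B—D (1); add B.
Step 2: frontier [C—D 11, D—E 13, D—G 14] → take C—D (11); add C.
Step 3: frontier [C—F 9, C—G 16, C—E 20, A—C 25, D—E 13, D—G 14] → take C—F (9); add F.
Step 4: frontier [C—G 16, C—E 20, A—C 25, D—E 13, D—G 14, F—G 15, E—F 23] → take D—E (13); add E.
Step 5: frontier [C—G 16, A—C 25, D—G 14, F—G 15] → take D—G (14); add G.
Step 6: frontier [A—C 25] → take A—C (25); add A.
MST edges: B—D, C—D, C—F, D—E, D—G, A—C; total weight 1+11+9+13+14+25 = 73.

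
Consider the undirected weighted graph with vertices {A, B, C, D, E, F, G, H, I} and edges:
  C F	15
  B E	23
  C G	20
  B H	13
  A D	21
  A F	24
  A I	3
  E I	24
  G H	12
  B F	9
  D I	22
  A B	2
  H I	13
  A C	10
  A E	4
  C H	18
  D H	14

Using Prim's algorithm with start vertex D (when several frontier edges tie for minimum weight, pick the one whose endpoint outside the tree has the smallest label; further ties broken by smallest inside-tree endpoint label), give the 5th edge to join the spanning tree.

A-I

Grow the tree from D using Prim:
Step 1: cheapest edge leaving the tree is D H (14); add H.
Step 2: cheapest edge leaving the tree is G H (12); add G.
Step 3: cheapest edge leaving the tree is B H (13); add B.
Step 4: cheapest edge leaving the tree is A B (2); add A.
Step 5: cheapest edge leaving the tree is A I (3); add I.
Step 6: cheapest edge leaving the tree is A E (4); add E.
Step 7: cheapest edge leaving the tree is B F (9); add F.
Step 8: cheapest edge leaving the tree is A C (10); add C.
The 5th edge added is A I.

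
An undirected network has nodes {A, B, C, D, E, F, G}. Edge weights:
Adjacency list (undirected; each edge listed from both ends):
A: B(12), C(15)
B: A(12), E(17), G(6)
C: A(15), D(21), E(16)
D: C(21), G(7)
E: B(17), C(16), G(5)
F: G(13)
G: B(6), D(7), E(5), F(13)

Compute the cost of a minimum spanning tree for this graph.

Prim's algorithm from D:
Step 1: frontier [D–G 7, C–D 21] → take D–G (7); add G.
Step 2: frontier [C–D 21, E–G 5, B–G 6, F–G 13] → take E–G (5); add E.
Step 3: frontier [C–D 21, C–E 16, B–E 17, B–G 6, F–G 13] → take B–G (6); add B.
Step 4: frontier [A–B 12, C–D 21, C–E 16, F–G 13] → take A–B (12); add A.
Step 5: frontier [A–C 15, C–D 21, C–E 16, F–G 13] → take F–G (13); add F.
Step 6: frontier [A–C 15, C–D 21, C–E 16] → take A–C (15); add C.
MST edges: D–G, E–G, B–G, A–B, F–G, A–C; total weight 7+5+6+12+13+15 = 58.

58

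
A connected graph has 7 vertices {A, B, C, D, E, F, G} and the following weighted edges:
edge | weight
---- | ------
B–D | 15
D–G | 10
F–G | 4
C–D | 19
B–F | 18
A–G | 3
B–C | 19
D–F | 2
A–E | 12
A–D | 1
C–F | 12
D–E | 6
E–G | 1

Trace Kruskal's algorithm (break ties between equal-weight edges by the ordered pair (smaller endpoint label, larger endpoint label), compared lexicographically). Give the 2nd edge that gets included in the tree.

E-G

Kruskal: consider edges lightest-first.
A–D (1): add — endpoints in different components.
E–G (1): add — endpoints in different components.
D–F (2): add — endpoints in different components.
A–G (3): add — endpoints in different components.
F–G (4): skip — F and G already connected.
D–E (6): skip — D and E already connected.
D–G (10): skip — D and G already connected.
A–E (12): skip — A and E already connected.
C–F (12): add — endpoints in different components.
B–D (15): add — endpoints in different components.
The 2nd edge added is E–G.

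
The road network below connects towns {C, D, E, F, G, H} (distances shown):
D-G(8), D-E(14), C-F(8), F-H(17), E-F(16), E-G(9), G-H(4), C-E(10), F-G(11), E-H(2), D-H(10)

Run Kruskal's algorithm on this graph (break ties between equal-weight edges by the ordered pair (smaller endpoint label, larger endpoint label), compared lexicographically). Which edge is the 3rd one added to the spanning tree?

Sort edges by weight, then run Kruskal:
E-H (2): add — endpoints in different components.
G-H (4): add — endpoints in different components.
C-F (8): add — endpoints in different components.
D-G (8): add — endpoints in different components.
E-G (9): skip — E and G already connected.
C-E (10): add — endpoints in different components.
The 3rd edge added is C-F.

C-F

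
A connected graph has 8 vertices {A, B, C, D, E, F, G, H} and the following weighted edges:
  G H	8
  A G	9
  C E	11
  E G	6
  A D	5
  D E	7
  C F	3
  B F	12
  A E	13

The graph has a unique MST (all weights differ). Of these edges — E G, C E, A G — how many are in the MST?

Kruskal: consider edges lightest-first.
C F (3): add — endpoints in different components.
A D (5): add — endpoints in different components.
E G (6): add — endpoints in different components.
D E (7): add — endpoints in different components.
G H (8): add — endpoints in different components.
A G (9): skip — A and G already connected.
C E (11): add — endpoints in different components.
B F (12): add — endpoints in different components.
MST edge set: {C F, A D, E G, D E, G H, C E, B F}.
Of the listed edges, {E G, C E} are in the MST → 2.

2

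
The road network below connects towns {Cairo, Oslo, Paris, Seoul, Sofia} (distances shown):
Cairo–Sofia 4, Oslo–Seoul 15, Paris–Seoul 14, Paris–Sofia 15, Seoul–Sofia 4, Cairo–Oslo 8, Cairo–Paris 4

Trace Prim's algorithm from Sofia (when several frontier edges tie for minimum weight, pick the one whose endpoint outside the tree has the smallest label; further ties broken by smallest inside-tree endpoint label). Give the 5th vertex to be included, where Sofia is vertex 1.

Oslo

Grow the tree from Sofia using Prim:
Step 1: frontier [Cairo–Sofia 4, Seoul–Sofia 4, Paris–Sofia 15] → take Cairo–Sofia (4); add Cairo.
Step 2: frontier [Cairo–Paris 4, Cairo–Oslo 8, Seoul–Sofia 4, Paris–Sofia 15] → take Cairo–Paris (4); add Paris.
Step 3: frontier [Cairo–Oslo 8, Paris–Seoul 14, Seoul–Sofia 4] → take Seoul–Sofia (4); add Seoul.
Step 4: frontier [Cairo–Oslo 8, Oslo–Seoul 15] → take Cairo–Oslo (8); add Oslo.
Vertex order: Sofia, Cairo, Paris, Seoul, Oslo. The 5th vertex is Oslo.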